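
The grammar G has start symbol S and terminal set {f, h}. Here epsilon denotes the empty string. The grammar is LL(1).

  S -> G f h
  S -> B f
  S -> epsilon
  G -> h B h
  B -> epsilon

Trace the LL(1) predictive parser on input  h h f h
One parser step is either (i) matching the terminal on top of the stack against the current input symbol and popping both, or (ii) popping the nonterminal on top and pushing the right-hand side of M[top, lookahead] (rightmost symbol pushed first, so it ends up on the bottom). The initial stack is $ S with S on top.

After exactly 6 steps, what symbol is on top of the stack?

h

     Stack        Input      Action
  1  $ S          h h f h $  expand S -> G f h
  2  $ h f G      h h f h $  expand G -> h B h
  3  $ h f h B h  h h f h $  match h
  4  $ h f h B    h f h $    expand B -> epsilon
  5  $ h f h      h f h $    match h
  6  $ h f        f h $      match f
Stack after step 6: $ h (top = h).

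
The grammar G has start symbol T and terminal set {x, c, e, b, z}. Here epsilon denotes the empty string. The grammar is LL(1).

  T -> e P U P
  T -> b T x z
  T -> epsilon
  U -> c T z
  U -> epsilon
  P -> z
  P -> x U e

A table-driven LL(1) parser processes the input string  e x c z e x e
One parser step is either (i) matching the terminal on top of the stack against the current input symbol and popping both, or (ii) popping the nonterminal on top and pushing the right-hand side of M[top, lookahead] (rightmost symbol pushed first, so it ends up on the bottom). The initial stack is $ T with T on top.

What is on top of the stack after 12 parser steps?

U

step 1: stack=$ T  input=e x c z e x e $  — expand T -> e P U P
step 2: stack=$ P U P e  input=e x c z e x e $  — match e
step 3: stack=$ P U P  input=x c z e x e $  — expand P -> x U e
step 4: stack=$ P U e U x  input=x c z e x e $  — match x
step 5: stack=$ P U e U  input=c z e x e $  — expand U -> c T z
step 6: stack=$ P U e z T c  input=c z e x e $  — match c
step 7: stack=$ P U e z T  input=z e x e $  — expand T -> epsilon
step 8: stack=$ P U e z  input=z e x e $  — match z
step 9: stack=$ P U e  input=e x e $  — match e
step 10: stack=$ P U  input=x e $  — expand U -> epsilon
step 11: stack=$ P  input=x e $  — expand P -> x U e
step 12: stack=$ e U x  input=x e $  — match x
Stack after step 12: $ e U (top = U).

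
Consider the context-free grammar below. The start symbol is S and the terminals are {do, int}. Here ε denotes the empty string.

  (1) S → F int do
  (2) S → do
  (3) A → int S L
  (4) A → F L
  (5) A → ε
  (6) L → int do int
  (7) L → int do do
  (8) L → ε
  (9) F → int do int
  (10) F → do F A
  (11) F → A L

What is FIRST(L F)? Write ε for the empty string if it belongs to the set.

FIRST(L) = {ε, int}
FIRST(S) = {do, int}  (via F int do)
FIRST(A) = {ε, do, int}  (via F L)
FIRST(F) = {ε, do, int}  (via A L)
FIRST(L F): take FIRST of each symbol in turn, carrying on past any symbol whose FIRST contains ε; result {ε, do, int}.

{ε, do, int}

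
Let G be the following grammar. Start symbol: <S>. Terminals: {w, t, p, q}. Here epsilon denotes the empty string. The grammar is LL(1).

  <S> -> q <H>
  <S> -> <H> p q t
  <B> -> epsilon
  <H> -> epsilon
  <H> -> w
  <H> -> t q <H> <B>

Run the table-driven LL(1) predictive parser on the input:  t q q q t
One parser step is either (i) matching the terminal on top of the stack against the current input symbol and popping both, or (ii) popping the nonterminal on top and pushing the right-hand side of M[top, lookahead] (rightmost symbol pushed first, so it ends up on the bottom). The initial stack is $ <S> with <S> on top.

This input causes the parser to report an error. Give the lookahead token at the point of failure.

q

     Stack                Input        Action
  1  $ <S>                t q q q t $  expand <S> -> <H> p q t
  2  $ t q p <H>          t q q q t $  expand <H> -> t q <H> <B>
  3  $ t q p <B> <H> q t  t q q q t $  match t
  4  $ t q p <B> <H> q    q q q t $    match q
  5  $ t q p <B> <H>      q q t $      error: M[<H>, q] is empty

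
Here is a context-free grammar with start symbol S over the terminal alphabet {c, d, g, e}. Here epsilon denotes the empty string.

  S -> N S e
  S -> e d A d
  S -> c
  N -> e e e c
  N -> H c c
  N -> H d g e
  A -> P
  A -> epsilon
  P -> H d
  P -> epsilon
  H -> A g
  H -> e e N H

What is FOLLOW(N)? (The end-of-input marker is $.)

FIRST(S): from S->N S e we get {e, g}; from S->e d A d we get {e}; from S->c we get {c}. So FIRST(S) = {c, e, g}.
FIRST(N): from N->e e e c we get {e}; from N->H c c we get {e, g}; from N->H d g e we get {e, g}. So FIRST(N) = {e, g}.
FIRST(A): from A->P we get {epsilon, e, g}; from A->epsilon we get {epsilon}. So FIRST(A) = {epsilon, e, g}.
FIRST(H): from H->A g we get {e, g}; from H->e e N H we get {e}. So FIRST(H) = {e, g}.
FIRST(P): from P->H d we get {e, g}; from P->epsilon we get {epsilon}. So FIRST(P) = {epsilon, e, g}.
FOLLOW(S) includes $ since S is the start symbol.
FOLLOW(S): in S->N S e, S is followed by e with FIRST {e}. Thus FOLLOW(S) = {$, e}.
FOLLOW(N): in S->N S e, N is followed by S e with FIRST {c, e, g}; in H->e e N H, N is followed by H with FIRST {e, g}. Thus FOLLOW(N) = {c, e, g}.
FOLLOW(A): in S->e d A d, A is followed by d with FIRST {d}; in H->A g, A is followed by g with FIRST {g}. Thus FOLLOW(A) = {d, g}.
FOLLOW(P): in A->P, the suffix after P is empty, so FOLLOW(P) ⊇ FOLLOW(A) = {d, g}. Thus FOLLOW(P) = {d, g}.
FOLLOW(H): in N->H c c, H is followed by c c with FIRST {c}; in N->H d g e, H is followed by d g e with FIRST {d}; in P->H d, H is followed by d with FIRST {d}; in H->e e N H, the suffix after H is empty (adds nothing new). Thus FOLLOW(H) = {c, d}.

{c, e, g}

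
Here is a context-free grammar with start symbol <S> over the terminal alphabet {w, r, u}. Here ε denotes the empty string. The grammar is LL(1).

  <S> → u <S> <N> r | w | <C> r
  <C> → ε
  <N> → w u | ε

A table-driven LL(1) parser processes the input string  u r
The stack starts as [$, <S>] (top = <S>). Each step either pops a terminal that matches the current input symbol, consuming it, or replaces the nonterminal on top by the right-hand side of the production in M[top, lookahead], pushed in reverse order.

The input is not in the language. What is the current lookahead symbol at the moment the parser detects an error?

$

step 1: stack=$ <S>  input=u r $  — expand <S> → u <S> <N> r
step 2: stack=$ r <N> <S> u  input=u r $  — match u
step 3: stack=$ r <N> <S>  input=r $  — expand <S> → <C> r
step 4: stack=$ r <N> r <C>  input=r $  — expand <C> → ε
step 5: stack=$ r <N> r  input=r $  — match r
step 6: stack=$ r <N>  input=$  — error: M[<N>, $] is empty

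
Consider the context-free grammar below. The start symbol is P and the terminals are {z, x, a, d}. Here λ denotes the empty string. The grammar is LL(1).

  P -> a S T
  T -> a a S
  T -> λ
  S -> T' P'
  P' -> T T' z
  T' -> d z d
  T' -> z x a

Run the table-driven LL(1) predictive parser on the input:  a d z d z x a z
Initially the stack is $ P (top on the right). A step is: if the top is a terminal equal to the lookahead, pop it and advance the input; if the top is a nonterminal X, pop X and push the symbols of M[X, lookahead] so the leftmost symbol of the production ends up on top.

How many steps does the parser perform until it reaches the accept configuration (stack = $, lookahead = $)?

      Stack         Input              Action
   1  $ P           a d z d z x a z $  expand P -> a S T
   2  $ T S a       a d z d z x a z $  match a
   3  $ T S         d z d z x a z $    expand S -> T' P'
   4  $ T P' T'     d z d z x a z $    expand T' -> d z d
   5  $ T P' d z d  d z d z x a z $    match d
   6  $ T P' d z    z d z x a z $      match z
   7  $ T P' d      d z x a z $        match d
   8  $ T P'        z x a z $          expand P' -> T T' z
   9  $ T z T' T    z x a z $          expand T -> λ
  10  $ T z T'      z x a z $          expand T' -> z x a
  11  $ T z a x z   z x a z $          match z
  12  $ T z a x     x a z $            match x
  13  $ T z a       a z $              match a
  14  $ T z         z $                match z
  15  $ T           $                  expand T -> λ
Accept reached after 15 steps.

15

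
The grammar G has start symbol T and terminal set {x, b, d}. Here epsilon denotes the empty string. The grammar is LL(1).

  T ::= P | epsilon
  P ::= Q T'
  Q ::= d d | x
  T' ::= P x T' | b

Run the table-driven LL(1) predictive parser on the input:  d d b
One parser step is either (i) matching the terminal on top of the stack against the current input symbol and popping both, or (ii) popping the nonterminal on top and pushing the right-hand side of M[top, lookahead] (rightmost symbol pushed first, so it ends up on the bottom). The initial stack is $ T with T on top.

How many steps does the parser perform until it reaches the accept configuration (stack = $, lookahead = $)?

step 1: stack=$ T  input=d d b $  — expand T ::= P
step 2: stack=$ P  input=d d b $  — expand P ::= Q T'
step 3: stack=$ T' Q  input=d d b $  — expand Q ::= d d
step 4: stack=$ T' d d  input=d d b $  — match d
step 5: stack=$ T' d  input=d b $  — match d
step 6: stack=$ T'  input=b $  — expand T' ::= b
step 7: stack=$ b  input=b $  — match b
Accept reached after 7 steps.

7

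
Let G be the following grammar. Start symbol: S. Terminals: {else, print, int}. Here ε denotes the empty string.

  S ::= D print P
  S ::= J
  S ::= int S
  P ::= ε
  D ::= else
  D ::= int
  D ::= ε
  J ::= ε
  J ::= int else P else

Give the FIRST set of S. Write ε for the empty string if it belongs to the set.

{ε, else, int, print}

FIRST(P) = {ε}
FIRST(D) = {ε, else, int}
FIRST(J) = {ε, int}
FIRST(S) = {ε, else, int, print}  (via D print P, J)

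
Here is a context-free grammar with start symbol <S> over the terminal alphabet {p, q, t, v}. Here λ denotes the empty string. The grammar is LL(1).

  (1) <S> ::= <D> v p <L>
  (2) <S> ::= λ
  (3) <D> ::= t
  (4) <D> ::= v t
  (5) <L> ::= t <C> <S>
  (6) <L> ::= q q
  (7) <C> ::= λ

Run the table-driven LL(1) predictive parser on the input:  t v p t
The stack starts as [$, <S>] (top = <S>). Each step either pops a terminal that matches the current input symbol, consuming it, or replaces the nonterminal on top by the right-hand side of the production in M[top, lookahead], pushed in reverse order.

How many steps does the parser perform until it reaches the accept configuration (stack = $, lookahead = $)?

9

     Stack          Input      Action
  1  $ <S>          t v p t $  expand <S> ::= <D> v p <L>
  2  $ <L> p v <D>  t v p t $  expand <D> ::= t
  3  $ <L> p v t    t v p t $  match t
  4  $ <L> p v      v p t $    match v
  5  $ <L> p        p t $      match p
  6  $ <L>          t $        expand <L> ::= t <C> <S>
  7  $ <S> <C> t    t $        match t
  8  $ <S> <C>      $          expand <C> ::= λ
  9  $ <S>          $          expand <S> ::= λ
Accept reached after 9 steps.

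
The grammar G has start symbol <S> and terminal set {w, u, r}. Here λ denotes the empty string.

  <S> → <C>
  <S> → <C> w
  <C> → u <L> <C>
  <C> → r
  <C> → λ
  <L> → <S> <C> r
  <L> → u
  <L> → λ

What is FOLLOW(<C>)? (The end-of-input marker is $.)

{$, r, u, w}

FIRST(<C>): from <C>→u <L> <C> we get {u}; from <C>→r we get {r}; from <C>→λ we get {λ}. So FIRST(<C>) = {λ, r, u}.
FIRST(<S>): from <S>→<C> we get {λ, r, u}; from <S>→<C> w we get {r, u, w}. So FIRST(<S>) = {λ, r, u, w}.
FIRST(<L>): from <L>→<S> <C> r we get {r, u, w}; from <L>→u we get {u}; from <L>→λ we get {λ}. So FIRST(<L>) = {λ, r, u, w}.
FOLLOW(<S>) includes $ since <S> is the start symbol.
FOLLOW(<S>): in <L>→<S> <C> r, <S> is followed by <C> r with FIRST {r, u}. Thus FOLLOW(<S>) = {$, r, u}.
FOLLOW(<C>): in <S>→<C>, the suffix after <C> is empty, so FOLLOW(<C>) ⊇ FOLLOW(<S>) = {$, r, u}; in <S>→<C> w, <C> is followed by w with FIRST {w}; in <C>→u <L> <C>, the suffix after <C> is empty (adds nothing new); in <L>→<S> <C> r, <C> is followed by r with FIRST {r}. Thus FOLLOW(<C>) = {$, r, u, w}.
FOLLOW(<L>): in <C>→u <L> <C>, <L> is followed by <C> with FIRST {λ, r, u}; in <C>→u <L> <C>, the suffix after <L> is nullable, so FOLLOW(<L>) ⊇ FOLLOW(<C>) = {$, r, u, w}. Thus FOLLOW(<L>) = {$, r, u, w}.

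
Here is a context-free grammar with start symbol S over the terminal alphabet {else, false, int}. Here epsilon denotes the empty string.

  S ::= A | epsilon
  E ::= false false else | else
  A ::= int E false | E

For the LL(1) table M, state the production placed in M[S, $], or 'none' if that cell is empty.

S ::= epsilon

FIRST(E): from E::=false false else we get {false}; from E::=else we get {else}. So FIRST(E) = {else, false}.
FIRST(A): from A::=int E false we get {int}; from A::=E we get {else, false}. So FIRST(A) = {else, false, int}.
FIRST(S): from S::=A we get {else, false, int}; from S::=epsilon we get {epsilon}. So FIRST(S) = {epsilon, else, false, int}.
FOLLOW(S) includes $ since S is the start symbol.
FOLLOW(S): S appears on no right-hand side. Thus FOLLOW(S) = {$}.
For S ::= A: FIRST(A) = {else, false, int}, so it goes in M[S, t] for t ∈ {else, false, int}.
For S ::= epsilon: FIRST(epsilon) = {epsilon}, so it goes in M[S, t] for t ∈ {}; since epsilon ∈ FIRST, also for every t ∈ FOLLOW(S) = {$}.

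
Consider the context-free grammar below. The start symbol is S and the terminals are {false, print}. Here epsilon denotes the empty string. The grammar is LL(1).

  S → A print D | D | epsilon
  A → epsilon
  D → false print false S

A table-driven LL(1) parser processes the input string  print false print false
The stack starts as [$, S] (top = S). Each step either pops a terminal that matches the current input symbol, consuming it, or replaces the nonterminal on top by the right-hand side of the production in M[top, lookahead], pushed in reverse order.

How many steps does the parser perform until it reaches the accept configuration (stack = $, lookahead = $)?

step 1: stack=$ S  input=print false print false $  — expand S → A print D
step 2: stack=$ D print A  input=print false print false $  — expand A → epsilon
step 3: stack=$ D print  input=print false print false $  — match print
step 4: stack=$ D  input=false print false $  — expand D → false print false S
step 5: stack=$ S false print false  input=false print false $  — match false
step 6: stack=$ S false print  input=print false $  — match print
step 7: stack=$ S false  input=false $  — match false
step 8: stack=$ S  input=$  — expand S → epsilon
Accept reached after 8 steps.

8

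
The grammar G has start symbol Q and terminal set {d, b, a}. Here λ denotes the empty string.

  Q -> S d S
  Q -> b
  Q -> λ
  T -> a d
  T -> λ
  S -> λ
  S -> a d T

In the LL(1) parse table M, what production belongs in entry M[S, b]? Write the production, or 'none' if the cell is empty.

none

FIRST(T) = {λ, a}
FIRST(S) = {λ, a}
FIRST(Q) = {λ, a, b, d}  (via S d S)
FOLLOW(Q) includes $ since Q is the start symbol.
FOLLOW(Q): Q appears on no right-hand side. Thus FOLLOW(Q) = {$}.
FOLLOW(S): in Q->S d S (occurrence 1), S is followed by d S with FIRST {d}; in Q->S d S (occurrence 2), the suffix after S is empty, so FOLLOW(S) ⊇ FOLLOW(Q) = {$}. Thus FOLLOW(S) = {$, d}.
For S -> λ: FIRST(λ) = {λ}, so it goes in M[S, t] for t ∈ {}; since λ ∈ FIRST, also for every t ∈ FOLLOW(S) = {$, d}.
For S -> a d T: FIRST(a d T) = {a}, so it goes in M[S, t] for t ∈ {a}.
None of these place a production in M[S, b].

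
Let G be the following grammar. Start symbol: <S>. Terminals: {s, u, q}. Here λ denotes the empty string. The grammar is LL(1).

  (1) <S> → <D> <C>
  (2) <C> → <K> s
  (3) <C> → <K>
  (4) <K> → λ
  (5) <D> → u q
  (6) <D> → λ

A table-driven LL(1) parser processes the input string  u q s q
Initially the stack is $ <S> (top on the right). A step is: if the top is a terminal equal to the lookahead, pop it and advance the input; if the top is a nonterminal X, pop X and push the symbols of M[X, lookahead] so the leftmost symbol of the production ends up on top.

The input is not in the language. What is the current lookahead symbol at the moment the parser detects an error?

     Stack      Input      Action
  1  $ <S>      u q s q $  expand <S> → <D> <C>
  2  $ <C> <D>  u q s q $  expand <D> → u q
  3  $ <C> q u  u q s q $  match u
  4  $ <C> q    q s q $    match q
  5  $ <C>      s q $      expand <C> → <K> s
  6  $ s <K>    s q $      expand <K> → λ
  7  $ s        s q $      match s
  8  $          q $        error: stack empty but input remains

q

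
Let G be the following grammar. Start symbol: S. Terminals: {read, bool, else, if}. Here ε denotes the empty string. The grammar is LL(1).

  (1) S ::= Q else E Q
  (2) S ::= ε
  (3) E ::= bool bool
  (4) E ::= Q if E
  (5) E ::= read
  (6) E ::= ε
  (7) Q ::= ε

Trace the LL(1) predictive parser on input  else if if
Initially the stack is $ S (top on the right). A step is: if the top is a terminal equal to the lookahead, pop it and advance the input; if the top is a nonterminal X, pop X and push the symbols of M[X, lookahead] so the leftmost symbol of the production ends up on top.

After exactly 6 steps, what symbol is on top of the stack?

     Stack         Input         Action
  1  $ S           else if if $  expand S ::= Q else E Q
  2  $ Q E else Q  else if if $  expand Q ::= ε
  3  $ Q E else    else if if $  match else
  4  $ Q E         if if $       expand E ::= Q if E
  5  $ Q E if Q    if if $       expand Q ::= ε
  6  $ Q E if      if if $       match if
Stack after step 6: $ Q E (top = E).

E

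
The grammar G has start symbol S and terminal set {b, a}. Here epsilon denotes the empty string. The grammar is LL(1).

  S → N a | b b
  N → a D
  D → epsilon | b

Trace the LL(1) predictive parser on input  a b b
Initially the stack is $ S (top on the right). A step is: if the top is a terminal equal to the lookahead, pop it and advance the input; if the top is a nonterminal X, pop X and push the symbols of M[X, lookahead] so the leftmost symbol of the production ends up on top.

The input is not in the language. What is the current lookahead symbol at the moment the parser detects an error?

b

step 1: stack=$ S  input=a b b $  — expand S → N a
step 2: stack=$ a N  input=a b b $  — expand N → a D
step 3: stack=$ a D a  input=a b b $  — match a
step 4: stack=$ a D  input=b b $  — expand D → b
step 5: stack=$ a b  input=b b $  — match b
step 6: stack=$ a  input=b $  — error: top is terminal a but lookahead is b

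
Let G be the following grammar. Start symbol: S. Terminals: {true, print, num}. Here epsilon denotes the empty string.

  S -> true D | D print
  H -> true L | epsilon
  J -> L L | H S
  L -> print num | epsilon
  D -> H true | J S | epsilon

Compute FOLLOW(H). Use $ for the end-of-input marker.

FIRST(H): from H->true L we get {true}; from H->epsilon we get {epsilon}. So FIRST(H) = {epsilon, true}.
FIRST(L): from L->print num we get {print}; from L->epsilon we get {epsilon}. So FIRST(L) = {epsilon, print}.
FIRST(S): from S->true D we get {true}; from S->D print we get {print, true}. So FIRST(S) = {print, true}.
FIRST(J): from J->L L we get {epsilon, print}; from J->H S we get {print, true}. So FIRST(J) = {epsilon, print, true}.
FIRST(D): from D->H true we get {true}; from D->J S we get {print, true}; from D->epsilon we get {epsilon}. So FIRST(D) = {epsilon, print, true}.
FOLLOW(S) includes $ since S is the start symbol.
FOLLOW(H): in J->H S, H is followed by S with FIRST {print, true}; in D->H true, H is followed by true with FIRST {true}. Thus FOLLOW(H) = {print, true}.
FOLLOW(J): in D->J S, J is followed by S with FIRST {print, true}. Thus FOLLOW(J) = {print, true}.
FOLLOW(L): in H->true L, the suffix after L is empty, so FOLLOW(L) ⊇ FOLLOW(H) = {print, true}; in J->L L (occurrence 1), L is followed by L with FIRST {epsilon, print}; in J->L L (occurrence 1), the suffix after L is nullable, so FOLLOW(L) ⊇ FOLLOW(J) = {print, true}; in J->L L (occurrence 2), the suffix after L is empty, so FOLLOW(L) ⊇ FOLLOW(J) = {print, true}. Thus FOLLOW(L) = {print, true}.
FOLLOW(S): in J->H S, the suffix after S is empty, so FOLLOW(S) ⊇ FOLLOW(J) = {print, true}; in D->J S, the suffix after S is empty, so FOLLOW(S) ⊇ FOLLOW(D) = {$, print, true}. Thus FOLLOW(S) = {$, print, true}.
FOLLOW(D): in S->true D, the suffix after D is empty, so FOLLOW(D) ⊇ FOLLOW(S) = {$, print, true}; in S->D print, D is followed by print with FIRST {print}. Thus FOLLOW(D) = {$, print, true}.

{print, true}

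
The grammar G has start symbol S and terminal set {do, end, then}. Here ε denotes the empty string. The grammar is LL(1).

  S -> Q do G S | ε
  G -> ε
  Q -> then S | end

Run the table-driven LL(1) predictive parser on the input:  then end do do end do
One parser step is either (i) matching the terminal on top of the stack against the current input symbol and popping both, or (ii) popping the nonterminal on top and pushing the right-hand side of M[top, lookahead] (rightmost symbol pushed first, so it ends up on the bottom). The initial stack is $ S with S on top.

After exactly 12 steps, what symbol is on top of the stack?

step 1: stack=$ S  input=then end do do end do $  — expand S -> Q do G S
step 2: stack=$ S G do Q  input=then end do do end do $  — expand Q -> then S
step 3: stack=$ S G do S then  input=then end do do end do $  — match then
step 4: stack=$ S G do S  input=end do do end do $  — expand S -> Q do G S
step 5: stack=$ S G do S G do Q  input=end do do end do $  — expand Q -> end
step 6: stack=$ S G do S G do end  input=end do do end do $  — match end
step 7: stack=$ S G do S G do  input=do do end do $  — match do
step 8: stack=$ S G do S G  input=do end do $  — expand G -> ε
step 9: stack=$ S G do S  input=do end do $  — expand S -> ε
step 10: stack=$ S G do  input=do end do $  — match do
step 11: stack=$ S G  input=end do $  — expand G -> ε
step 12: stack=$ S  input=end do $  — expand S -> Q do G S
Stack after step 12: $ S G do Q (top = Q).

Q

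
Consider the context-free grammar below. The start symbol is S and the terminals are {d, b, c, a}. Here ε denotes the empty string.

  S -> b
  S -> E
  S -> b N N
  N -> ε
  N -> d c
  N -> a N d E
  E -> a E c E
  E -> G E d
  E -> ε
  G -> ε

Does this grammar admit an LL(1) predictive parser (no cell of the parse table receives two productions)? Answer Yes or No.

FIRST(S) = {ε, a, b, d}
FIRST(N) = {ε, a, d}
FIRST(E) = {ε, a, d}
FIRST(G) = {ε}
FOLLOW(S) = {$}
FOLLOW(N) = {$, a, d}
FOLLOW(E) = {$, a, c, d}
FOLLOW(G) = {a, d}
Cell M[E, a] receives both E -> a E c E and E -> G E d and E -> ε — the grammar is not LL(1).

No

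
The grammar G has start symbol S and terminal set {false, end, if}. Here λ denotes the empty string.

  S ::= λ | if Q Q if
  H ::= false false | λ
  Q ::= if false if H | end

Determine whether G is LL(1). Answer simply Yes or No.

Yes

FIRST(S) = {λ, if}
FIRST(H) = {λ, false}
FIRST(Q) = {end, if}
FOLLOW(S) = {$}
FOLLOW(H) = {end, if}
FOLLOW(Q) = {end, if}
Each cell of M receives at most one production.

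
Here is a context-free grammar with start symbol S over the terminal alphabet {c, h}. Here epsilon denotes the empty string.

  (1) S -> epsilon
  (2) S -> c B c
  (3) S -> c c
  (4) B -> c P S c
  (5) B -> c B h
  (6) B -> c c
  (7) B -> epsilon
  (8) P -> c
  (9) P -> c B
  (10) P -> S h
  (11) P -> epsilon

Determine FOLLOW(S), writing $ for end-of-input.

FIRST(S) = {epsilon, c}
FIRST(B) = {epsilon, c}
FIRST(P) = {epsilon, c, h}  (via S h)
FOLLOW(S) includes $ since S is the start symbol.
FOLLOW(S): in B->c P S c, S is followed by c with FIRST {c}; in P->S h, S is followed by h with FIRST {h}. Thus FOLLOW(S) = {$, c, h}.
FOLLOW(P): in B->c P S c, P is followed by S c with FIRST {c}. Thus FOLLOW(P) = {c}.
FOLLOW(B): in S->c B c, B is followed by c with FIRST {c}; in B->c B h, B is followed by h with FIRST {h}; in P->c B, the suffix after B is empty, so FOLLOW(B) ⊇ FOLLOW(P) = {c}. Thus FOLLOW(B) = {c, h}.

{$, c, h}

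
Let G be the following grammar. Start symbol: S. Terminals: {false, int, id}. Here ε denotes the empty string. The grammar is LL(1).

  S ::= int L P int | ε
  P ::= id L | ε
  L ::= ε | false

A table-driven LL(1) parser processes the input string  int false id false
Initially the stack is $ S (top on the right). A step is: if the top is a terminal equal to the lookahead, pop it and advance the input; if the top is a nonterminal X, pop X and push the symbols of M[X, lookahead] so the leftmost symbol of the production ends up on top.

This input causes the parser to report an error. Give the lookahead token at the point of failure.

$

     Stack          Input                 Action
  1  $ S            int false id false $  expand S ::= int L P int
  2  $ int P L int  int false id false $  match int
  3  $ int P L      false id false $      expand L ::= false
  4  $ int P false  false id false $      match false
  5  $ int P        id false $            expand P ::= id L
  6  $ int L id     id false $            match id
  7  $ int L        false $               expand L ::= false
  8  $ int false    false $               match false
  9  $ int          $                     error: top is terminal int but lookahead is $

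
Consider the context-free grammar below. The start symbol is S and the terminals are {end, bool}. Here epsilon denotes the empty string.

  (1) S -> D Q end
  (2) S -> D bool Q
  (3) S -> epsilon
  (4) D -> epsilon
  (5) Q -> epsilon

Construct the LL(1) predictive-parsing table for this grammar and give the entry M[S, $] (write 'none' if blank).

S -> epsilon

FIRST(D) = {epsilon}
FIRST(Q) = {epsilon}
FIRST(S) = {epsilon, bool, end}  (via D Q end, D bool Q)
FOLLOW(S) includes $ since S is the start symbol.
FOLLOW(S): S appears on no right-hand side. Thus FOLLOW(S) = {$}.
For S -> D Q end: FIRST(D Q end) = {end}, so it goes in M[S, t] for t ∈ {end}.
For S -> D bool Q: FIRST(D bool Q) = {bool}, so it goes in M[S, t] for t ∈ {bool}.
For S -> epsilon: FIRST(epsilon) = {epsilon}, so it goes in M[S, t] for t ∈ {}; since epsilon ∈ FIRST, also for every t ∈ FOLLOW(S) = {$}.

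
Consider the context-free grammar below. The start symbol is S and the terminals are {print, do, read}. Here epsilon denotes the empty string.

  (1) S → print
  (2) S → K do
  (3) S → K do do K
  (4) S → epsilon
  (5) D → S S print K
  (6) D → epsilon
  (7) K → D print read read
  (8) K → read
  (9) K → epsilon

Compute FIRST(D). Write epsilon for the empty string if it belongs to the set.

FIRST(S): from S→print we get {print}; from S→K do we get {do, print, read}; from S→K do do K we get {do, print, read}; from S→epsilon we get {epsilon}. So FIRST(S) = {epsilon, do, print, read}.
FIRST(D): from D→S S print K we get {do, print, read}; from D→epsilon we get {epsilon}. So FIRST(D) = {epsilon, do, print, read}.
FIRST(K): from K→D print read read we get {do, print, read}; from K→read we get {read}; from K→epsilon we get {epsilon}. So FIRST(K) = {epsilon, do, print, read}.

{epsilon, do, print, read}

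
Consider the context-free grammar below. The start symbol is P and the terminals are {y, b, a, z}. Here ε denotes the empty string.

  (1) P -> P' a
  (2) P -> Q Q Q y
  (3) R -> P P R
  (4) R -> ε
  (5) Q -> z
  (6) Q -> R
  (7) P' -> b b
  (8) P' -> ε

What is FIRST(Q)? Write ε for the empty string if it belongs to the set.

FIRST(P') = {ε, b}
FIRST(P) = {a, b, y, z}  (via P' a, Q Q Q y)
FIRST(R) = {ε, a, b, y, z}  (via P P R)
FIRST(Q) = {ε, a, b, y, z}  (via R)

{ε, a, b, y, z}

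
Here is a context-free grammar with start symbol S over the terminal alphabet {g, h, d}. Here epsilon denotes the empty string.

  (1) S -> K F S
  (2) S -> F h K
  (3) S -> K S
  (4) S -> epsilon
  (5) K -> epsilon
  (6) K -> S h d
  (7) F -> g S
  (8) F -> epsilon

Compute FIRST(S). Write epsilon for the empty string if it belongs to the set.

{epsilon, g, h}

FIRST(F) = {epsilon, g}
FIRST(S) = {epsilon, g, h}  (via K F S, F h K, K S)
FIRST(K) = {epsilon, g, h}  (via S h d)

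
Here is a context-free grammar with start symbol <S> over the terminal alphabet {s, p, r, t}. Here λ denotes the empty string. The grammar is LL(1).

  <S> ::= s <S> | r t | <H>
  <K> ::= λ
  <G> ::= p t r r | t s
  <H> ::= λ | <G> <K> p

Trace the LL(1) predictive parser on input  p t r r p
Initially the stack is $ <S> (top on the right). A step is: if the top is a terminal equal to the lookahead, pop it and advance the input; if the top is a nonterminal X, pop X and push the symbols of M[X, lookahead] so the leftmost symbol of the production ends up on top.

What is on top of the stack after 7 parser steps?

     Stack            Input        Action
  1  $ <S>            p t r r p $  expand <S> ::= <H>
  2  $ <H>            p t r r p $  expand <H> ::= <G> <K> p
  3  $ p <K> <G>      p t r r p $  expand <G> ::= p t r r
  4  $ p <K> r r t p  p t r r p $  match p
  5  $ p <K> r r t    t r r p $    match t
  6  $ p <K> r r      r r p $      match r
  7  $ p <K> r        r p $        match r
Stack after step 7: $ p <K> (top = <K>).

<K>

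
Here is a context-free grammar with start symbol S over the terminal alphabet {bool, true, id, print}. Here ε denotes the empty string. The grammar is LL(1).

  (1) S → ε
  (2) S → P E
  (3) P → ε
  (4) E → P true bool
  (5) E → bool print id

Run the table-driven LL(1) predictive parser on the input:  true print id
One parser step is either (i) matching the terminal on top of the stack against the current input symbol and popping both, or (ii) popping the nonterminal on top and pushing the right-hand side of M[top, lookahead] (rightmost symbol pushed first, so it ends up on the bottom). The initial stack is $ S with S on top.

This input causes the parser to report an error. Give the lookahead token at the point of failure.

print

     Stack          Input            Action
  1  $ S            true print id $  expand S → P E
  2  $ E P          true print id $  expand P → ε
  3  $ E            true print id $  expand E → P true bool
  4  $ bool true P  true print id $  expand P → ε
  5  $ bool true    true print id $  match true
  6  $ bool         print id $       error: top is terminal bool but lookahead is print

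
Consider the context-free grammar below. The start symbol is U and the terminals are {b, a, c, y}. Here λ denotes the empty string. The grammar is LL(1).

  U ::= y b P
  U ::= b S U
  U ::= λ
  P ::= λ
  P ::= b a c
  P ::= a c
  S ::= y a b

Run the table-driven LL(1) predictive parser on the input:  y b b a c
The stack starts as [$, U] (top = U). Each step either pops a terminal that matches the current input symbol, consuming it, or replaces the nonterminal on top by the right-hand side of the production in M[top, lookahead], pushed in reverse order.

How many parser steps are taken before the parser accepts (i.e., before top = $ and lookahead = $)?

7

     Stack    Input        Action
  1  $ U      y b b a c $  expand U ::= y b P
  2  $ P b y  y b b a c $  match y
  3  $ P b    b b a c $    match b
  4  $ P      b a c $      expand P ::= b a c
  5  $ c a b  b a c $      match b
  6  $ c a    a c $        match a
  7  $ c      c $          match c
Accept reached after 7 steps.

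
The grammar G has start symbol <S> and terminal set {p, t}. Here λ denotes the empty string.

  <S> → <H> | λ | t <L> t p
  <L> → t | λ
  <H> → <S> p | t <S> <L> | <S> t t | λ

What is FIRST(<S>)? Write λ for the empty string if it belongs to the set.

FIRST(<L>) = {λ, t}
FIRST(<S>) = {λ, p, t}  (via <H>)
FIRST(<H>) = {λ, p, t}  (via <S> p, <S> t t)

{λ, p, t}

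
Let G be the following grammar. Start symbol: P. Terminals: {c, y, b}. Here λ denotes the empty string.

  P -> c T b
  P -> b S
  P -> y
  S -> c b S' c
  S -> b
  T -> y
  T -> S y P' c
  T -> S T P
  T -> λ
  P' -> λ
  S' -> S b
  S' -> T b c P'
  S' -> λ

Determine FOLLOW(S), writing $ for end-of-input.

{$, b, c, y}

FIRST(P) = {b, c, y}
FIRST(S) = {b, c}
FIRST(P') = {λ}
FIRST(T) = {λ, b, c, y}  (via S y P' c, S T P)
FIRST(S') = {λ, b, c, y}  (via S b, T b c P')
FOLLOW(P) includes $ since P is the start symbol.
FOLLOW(T): in P->c T b, T is followed by b with FIRST {b}; in T->S T P, T is followed by P with FIRST {b, c, y}; in S'->T b c P', T is followed by b c P' with FIRST {b}. Thus FOLLOW(T) = {b, c, y}.
FOLLOW(P): in T->S T P, the suffix after P is empty, so FOLLOW(P) ⊇ FOLLOW(T) = {b, c, y}. Thus FOLLOW(P) = {$, b, c, y}.
FOLLOW(S): in P->b S, the suffix after S is empty, so FOLLOW(S) ⊇ FOLLOW(P) = {$, b, c, y}; in T->S y P' c, S is followed by y P' c with FIRST {y}; in T->S T P, S is followed by T P with FIRST {b, c, y}; in S'->S b, S is followed by b with FIRST {b}. Thus FOLLOW(S) = {$, b, c, y}.
FOLLOW(S'): in S->c b S' c, S' is followed by c with FIRST {c}. Thus FOLLOW(S') = {c}.
FOLLOW(P'): in T->S y P' c, P' is followed by c with FIRST {c}; in S'->T b c P', the suffix after P' is empty, so FOLLOW(P') ⊇ FOLLOW(S') = {c}. Thus FOLLOW(P') = {c}.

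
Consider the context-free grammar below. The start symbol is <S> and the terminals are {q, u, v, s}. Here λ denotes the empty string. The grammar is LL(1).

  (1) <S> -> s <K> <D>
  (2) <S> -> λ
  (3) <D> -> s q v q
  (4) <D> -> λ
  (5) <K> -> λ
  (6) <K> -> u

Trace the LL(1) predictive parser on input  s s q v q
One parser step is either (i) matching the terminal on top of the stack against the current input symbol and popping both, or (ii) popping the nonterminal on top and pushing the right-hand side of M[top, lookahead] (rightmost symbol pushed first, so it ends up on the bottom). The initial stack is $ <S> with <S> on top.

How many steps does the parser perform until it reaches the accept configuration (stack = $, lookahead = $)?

     Stack        Input        Action
  1  $ <S>        s s q v q $  expand <S> -> s <K> <D>
  2  $ <D> <K> s  s s q v q $  match s
  3  $ <D> <K>    s q v q $    expand <K> -> λ
  4  $ <D>        s q v q $    expand <D> -> s q v q
  5  $ q v q s    s q v q $    match s
  6  $ q v q      q v q $      match q
  7  $ q v        v q $        match v
  8  $ q          q $          match q
Accept reached after 8 steps.

8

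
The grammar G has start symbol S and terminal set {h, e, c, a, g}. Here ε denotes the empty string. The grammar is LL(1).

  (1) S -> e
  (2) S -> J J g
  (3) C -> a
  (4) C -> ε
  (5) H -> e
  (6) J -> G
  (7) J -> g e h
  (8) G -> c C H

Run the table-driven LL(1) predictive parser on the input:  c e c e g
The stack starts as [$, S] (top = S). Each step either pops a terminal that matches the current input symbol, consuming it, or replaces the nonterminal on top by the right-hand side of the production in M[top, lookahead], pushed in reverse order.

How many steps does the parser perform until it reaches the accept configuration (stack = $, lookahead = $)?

14

      Stack        Input        Action
   1  $ S          c e c e g $  expand S -> J J g
   2  $ g J J      c e c e g $  expand J -> G
   3  $ g J G      c e c e g $  expand G -> c C H
   4  $ g J H C c  c e c e g $  match c
   5  $ g J H C    e c e g $    expand C -> ε
   6  $ g J H      e c e g $    expand H -> e
   7  $ g J e      e c e g $    match e
   8  $ g J        c e g $      expand J -> G
   9  $ g G        c e g $      expand G -> c C H
  10  $ g H C c    c e g $      match c
  11  $ g H C      e g $        expand C -> ε
  12  $ g H        e g $        expand H -> e
  13  $ g e        e g $        match e
  14  $ g          g $          match g
Accept reached after 14 steps.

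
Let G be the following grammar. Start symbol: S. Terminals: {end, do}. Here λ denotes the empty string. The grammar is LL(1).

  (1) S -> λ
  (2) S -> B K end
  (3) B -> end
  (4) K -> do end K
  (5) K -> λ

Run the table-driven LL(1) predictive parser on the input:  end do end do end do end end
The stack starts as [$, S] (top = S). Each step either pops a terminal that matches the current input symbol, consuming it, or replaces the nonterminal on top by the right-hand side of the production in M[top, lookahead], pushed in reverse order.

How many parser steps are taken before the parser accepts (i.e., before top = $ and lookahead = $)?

14

      Stack           Input                           Action
   1  $ S             end do end do end do end end $  expand S -> B K end
   2  $ end K B       end do end do end do end end $  expand B -> end
   3  $ end K end     end do end do end do end end $  match end
   4  $ end K         do end do end do end end $      expand K -> do end K
   5  $ end K end do  do end do end do end end $      match do
   6  $ end K end     end do end do end end $         match end
   7  $ end K         do end do end end $             expand K -> do end K
   8  $ end K end do  do end do end end $             match do
   9  $ end K end     end do end end $                match end
  10  $ end K         do end end $                    expand K -> do end K
  11  $ end K end do  do end end $                    match do
  12  $ end K end     end end $                       match end
  13  $ end K         end $                           expand K -> λ
  14  $ end           end $                           match end
Accept reached after 14 steps.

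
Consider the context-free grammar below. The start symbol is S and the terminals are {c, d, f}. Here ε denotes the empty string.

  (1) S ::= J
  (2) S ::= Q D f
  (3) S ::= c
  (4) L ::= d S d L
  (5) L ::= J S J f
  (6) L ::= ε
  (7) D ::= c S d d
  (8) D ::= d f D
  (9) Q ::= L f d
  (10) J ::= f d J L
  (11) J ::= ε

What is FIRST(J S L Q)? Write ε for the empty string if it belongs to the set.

{c, d, f}

FIRST(D): from D::=c S d d we get {c}; from D::=d f D we get {d}. So FIRST(D) = {c, d}.
FIRST(J): from J::=f d J L we get {f}; from J::=ε we get {ε}. So FIRST(J) = {ε, f}.
FIRST(S): from S::=J we get {ε, f}; from S::=Q D f we get {c, d, f}; from S::=c we get {c}. So FIRST(S) = {ε, c, d, f}.
FIRST(L): from L::=d S d L we get {d}; from L::=J S J f we get {c, d, f}; from L::=ε we get {ε}. So FIRST(L) = {ε, c, d, f}.
FIRST(Q): from Q::=L f d we get {c, d, f}. So FIRST(Q) = {c, d, f}.
FIRST(J S L Q): take FIRST of each symbol in turn, carrying on past any symbol whose FIRST contains ε; result {c, d, f}.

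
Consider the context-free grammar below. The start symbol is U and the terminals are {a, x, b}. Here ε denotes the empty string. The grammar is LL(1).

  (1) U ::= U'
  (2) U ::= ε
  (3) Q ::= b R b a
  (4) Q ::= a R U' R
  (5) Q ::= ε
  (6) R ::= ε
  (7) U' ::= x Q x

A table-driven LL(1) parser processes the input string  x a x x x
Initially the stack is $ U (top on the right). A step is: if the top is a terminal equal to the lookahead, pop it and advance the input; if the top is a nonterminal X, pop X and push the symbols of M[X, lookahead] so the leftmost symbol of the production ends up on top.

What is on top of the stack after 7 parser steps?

step 1: stack=$ U  input=x a x x x $  — expand U ::= U'
step 2: stack=$ U'  input=x a x x x $  — expand U' ::= x Q x
step 3: stack=$ x Q x  input=x a x x x $  — match x
step 4: stack=$ x Q  input=a x x x $  — expand Q ::= a R U' R
step 5: stack=$ x R U' R a  input=a x x x $  — match a
step 6: stack=$ x R U' R  input=x x x $  — expand R ::= ε
step 7: stack=$ x R U'  input=x x x $  — expand U' ::= x Q x
Stack after step 7: $ x R x Q x (top = x).

x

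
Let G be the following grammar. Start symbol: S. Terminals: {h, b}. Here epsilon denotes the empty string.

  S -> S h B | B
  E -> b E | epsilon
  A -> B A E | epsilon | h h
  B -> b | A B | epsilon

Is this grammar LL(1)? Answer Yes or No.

No

FIRST(S) = {epsilon, b, h}
FIRST(E) = {epsilon, b}
FIRST(A) = {epsilon, b, h}
FIRST(B) = {epsilon, b, h}
FOLLOW(S) = {$, h}
FOLLOW(E) = {$, b, h}
FOLLOW(A) = {$, b, h}
FOLLOW(B) = {$, b, h}
Cell M[A, $] receives both A -> B A E and A -> epsilon — the grammar is not LL(1).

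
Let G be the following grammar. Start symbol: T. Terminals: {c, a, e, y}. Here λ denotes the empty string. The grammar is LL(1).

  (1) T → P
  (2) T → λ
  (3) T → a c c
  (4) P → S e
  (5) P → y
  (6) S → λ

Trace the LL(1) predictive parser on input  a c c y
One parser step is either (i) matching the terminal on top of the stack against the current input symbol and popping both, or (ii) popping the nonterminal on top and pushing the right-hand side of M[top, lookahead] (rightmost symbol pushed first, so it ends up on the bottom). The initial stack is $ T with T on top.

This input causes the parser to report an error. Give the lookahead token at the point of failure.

step 1: stack=$ T  input=a c c y $  — expand T → a c c
step 2: stack=$ c c a  input=a c c y $  — match a
step 3: stack=$ c c  input=c c y $  — match c
step 4: stack=$ c  input=c y $  — match c
step 5: stack=$  input=y $  — error: stack empty but input remains

y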